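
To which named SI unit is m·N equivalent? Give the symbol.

J

N = kg·m/s² = kg·m·s⁻² (force = mass × acceleration).
Combining: m·N = m · (kg·m·s⁻²) = kg·m²·s⁻².
kg·m²·s⁻² is the base-SI form of the joule.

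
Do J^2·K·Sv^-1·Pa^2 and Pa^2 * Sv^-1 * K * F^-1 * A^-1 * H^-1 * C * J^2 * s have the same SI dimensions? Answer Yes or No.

Yes

Left side:
  J = N·m (work = force × distance),
      = kg·m²·s⁻².
  So J² = kg²·m⁴·s⁻⁴.
  Sv = J/kg (equivalent dose = energy per mass),
      = m²·s⁻².
  So Sv⁻¹ = m⁻²·s².
  Pa = N/m² (pressure = force per area),
      = kg·m⁻¹·s⁻².
  So Pa² = kg²·m⁻²·s⁻⁴.
  Combining: J²·K·Sv⁻¹·Pa² = (kg²·m⁴·s⁻⁴) · K · (m⁻²·s²) · (kg²·m⁻²·s⁻⁴) = kg⁴·s⁻⁶·K.
Right side:
  Pa = N/m² (pressure = force per area),
      = kg·m⁻¹·s⁻².
  So Pa² = kg²·m⁻²·s⁻⁴.
  Sv = J/kg (equivalent dose = energy per mass),
      = m²·s⁻².
  So Sv⁻¹ = m⁻²·s².
  F = C/V (capacitance = charge per voltage),
      = A·s/(kg·m²·s⁻³·A⁻¹) (substituting C and V),
      = kg⁻¹·m⁻²·s⁴·A².
  So F⁻¹ = kg·m²·s⁻⁴·A⁻².
  H = Wb/A (inductance = flux per current),
      = kg·m²·s⁻²·A⁻².
  So H⁻¹ = kg⁻¹·m⁻²·s²·A².
  C = A·s = s·A (charge = current × time).
  J = N·m (work = force × distance),
      = kg·m²·s⁻².
  So J² = kg²·m⁴·s⁻⁴.
  Combining: Pa²·Sv⁻¹·K·F⁻¹·A⁻¹·H⁻¹·C·J²·s = (kg²·m⁻²·s⁻⁴) · (m⁻²·s²) · K · (kg·m²·s⁻⁴·A⁻²) · A⁻¹ · (kg⁻¹·m⁻²·s²·A²) · (s·A) · (kg²·m⁴·s⁻⁴) · s = kg⁴·s⁻⁶·K.
Both reduce to kg⁴·s⁻⁶·K.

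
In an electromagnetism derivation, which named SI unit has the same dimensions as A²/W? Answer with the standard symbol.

W = kg·m²·s⁻³.
So W⁻¹ = kg⁻¹·m⁻²·s³.
Combining: A²·W⁻¹ = A² · (kg⁻¹·m⁻²·s³) = kg⁻¹·m⁻²·s³·A².
kg⁻¹·m⁻²·s³·A² is the base-SI form of the siemens.

S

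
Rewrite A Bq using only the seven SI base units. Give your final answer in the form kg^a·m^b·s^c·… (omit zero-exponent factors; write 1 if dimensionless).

s⁻¹·A

Bq = s⁻¹.
Combining: A·Bq = A · s⁻¹ = s⁻¹·A.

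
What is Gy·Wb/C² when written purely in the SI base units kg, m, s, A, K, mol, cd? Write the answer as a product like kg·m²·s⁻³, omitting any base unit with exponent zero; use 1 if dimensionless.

C = A·s = s·A (charge = current × time).
So C⁻² = s⁻²·A⁻².
Gy = J/kg (absorbed dose = energy per mass),
    = m²·s⁻².
Wb = V·s (flux: a volt is a weber per second),
    = kg·m²·s⁻²·A⁻¹.
Combining: C⁻²·Gy·Wb = (s⁻²·A⁻²) · (m²·s⁻²) · (kg·m²·s⁻²·A⁻¹) = kg·m⁴·s⁻⁶·A⁻³.

kg·m⁴·s⁻⁶·A⁻³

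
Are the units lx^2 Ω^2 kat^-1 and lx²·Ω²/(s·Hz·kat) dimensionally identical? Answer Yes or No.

Yes

Left side:
  lx = lm/m² (illuminance = luminous flux per area),
      = m⁻²·cd.
  So lx² = m⁻⁴·cd².
  Ω = V/A (resistance = voltage per current),
      = kg·m²·s⁻³·A⁻².
  So Ω² = kg²·m⁴·s⁻⁶·A⁻⁴.
  kat = mol/s = s⁻¹·mol (catalytic activity).
  So kat⁻¹ = s·mol⁻¹.
  Combining: lx²·Ω²·kat⁻¹ = (m⁻⁴·cd²) · (kg²·m⁴·s⁻⁶·A⁻⁴) · (s·mol⁻¹) = kg²·s⁻⁵·A⁻⁴·mol⁻¹·cd².
Right side:
  lx = m⁻²·cd.
  So lx² = m⁻⁴·cd².
  Ω = kg·m²·s⁻³·A⁻².
  So Ω² = kg²·m⁴·s⁻⁶·A⁻⁴.
  Hz = s⁻¹.
  So Hz⁻¹ = s.
  kat = s⁻¹·mol.
  So kat⁻¹ = s·mol⁻¹.
  Combining: lx²·s⁻¹·Ω²·Hz⁻¹·kat⁻¹ = (m⁻⁴·cd²) · s⁻¹ · (kg²·m⁴·s⁻⁶·A⁻⁴) · s · (s·mol⁻¹) = kg²·s⁻⁵·A⁻⁴·mol⁻¹·cd².
Both reduce to kg²·s⁻⁵·A⁻⁴·mol⁻¹·cd².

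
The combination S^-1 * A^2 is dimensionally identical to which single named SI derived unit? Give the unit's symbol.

S = 1/Ω (conductance is reciprocal resistance),
    = kg⁻¹·m⁻²·s³·A².
So S⁻¹ = kg·m²·s⁻³·A⁻².
Combining: S⁻¹·A² = (kg·m²·s⁻³·A⁻²) · A² = kg·m²·s⁻³.
kg·m²·s⁻³ is the base-SI form of the watt.

W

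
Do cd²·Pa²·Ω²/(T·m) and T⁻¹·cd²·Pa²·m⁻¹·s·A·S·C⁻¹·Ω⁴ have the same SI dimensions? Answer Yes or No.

No

Left side:
  Pa = kg·m⁻¹·s⁻².
  So Pa² = kg²·m⁻²·s⁻⁴.
  T = kg·s⁻²·A⁻¹.
  So T⁻¹ = kg⁻¹·s²·A.
  Ω = kg·m²·s⁻³·A⁻².
  So Ω² = kg²·m⁴·s⁻⁶·A⁻⁴.
  Combining: cd²·Pa²·T⁻¹·m⁻¹·Ω² = cd² · (kg²·m⁻²·s⁻⁴) · (kg⁻¹·s²·A) · m⁻¹ · (kg²·m⁴·s⁻⁶·A⁻⁴) = kg³·m·s⁻⁸·A⁻³·cd².
Right side:
  T = kg·s⁻²·A⁻¹.
  So T⁻¹ = kg⁻¹·s²·A.
  Pa = kg·m⁻¹·s⁻².
  So Pa² = kg²·m⁻²·s⁻⁴.
  S = kg⁻¹·m⁻²·s³·A².
  C = s·A.
  So C⁻¹ = s⁻¹·A⁻¹.
  Ω = kg·m²·s⁻³·A⁻².
  So Ω⁴ = kg⁴·m⁸·s⁻¹²·A⁻⁸.
  Combining: T⁻¹·cd²·Pa²·m⁻¹·s·A·S·C⁻¹·Ω⁴ = (kg⁻¹·s²·A) · cd² · (kg²·m⁻²·s⁻⁴) · m⁻¹ · s · A · (kg⁻¹·m⁻²·s³·A²) · (s⁻¹·A⁻¹) · (kg⁴·m⁸·s⁻¹²·A⁻⁸) = kg⁴·m³·s⁻¹¹·A⁻⁵·cd².
Left is kg³·m·s⁻⁸·A⁻³·cd²; right is kg⁴·m³·s⁻¹¹·A⁻⁵·cd² — different.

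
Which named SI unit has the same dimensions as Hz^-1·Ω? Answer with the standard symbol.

Hz = 1/s = s⁻¹ (frequency is cycles per second).
So Hz⁻¹ = s.
Ω = V/A (resistance = voltage per current),
    = kg·m²·s⁻³·A⁻².
Combining: Hz⁻¹·Ω = s · (kg·m²·s⁻³·A⁻²) = kg·m²·s⁻²·A⁻².
kg·m²·s⁻²·A⁻² is the base-SI form of the henry.

H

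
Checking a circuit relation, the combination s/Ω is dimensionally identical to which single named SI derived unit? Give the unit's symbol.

F

Ω = V/A (resistance = voltage per current),
    = kg·m²·s⁻³·A⁻².
So Ω⁻¹ = kg⁻¹·m⁻²·s³·A².
Combining: s·Ω⁻¹ = s · (kg⁻¹·m⁻²·s³·A²) = kg⁻¹·m⁻²·s⁴·A².
kg⁻¹·m⁻²·s⁴·A² is the base-SI form of the farad.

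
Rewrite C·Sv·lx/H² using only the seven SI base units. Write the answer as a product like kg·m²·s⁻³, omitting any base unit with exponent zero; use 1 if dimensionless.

kg⁻²·m⁻⁴·s³·A⁵·cd

H = Wb/A (inductance = flux per current),
    = kg·m²·s⁻²·A⁻².
So H⁻² = kg⁻²·m⁻⁴·s⁴·A⁴.
C = A·s = s·A (charge = current × time).
Sv = J/kg (equivalent dose = energy per mass),
    = m²·s⁻².
lx = lm/m² (illuminance = luminous flux per area),
    = m⁻²·cd.
Combining: H⁻²·C·Sv·lx = (kg⁻²·m⁻⁴·s⁴·A⁴) · (s·A) · (m²·s⁻²) · (m⁻²·cd) = kg⁻²·m⁻⁴·s³·A⁵·cd.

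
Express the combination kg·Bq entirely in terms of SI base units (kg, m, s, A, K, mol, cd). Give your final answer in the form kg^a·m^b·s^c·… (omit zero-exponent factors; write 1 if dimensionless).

Bq = 1/s = s⁻¹ (activity is decays per second).
Combining: kg·Bq = kg · s⁻¹ = kg·s⁻¹.

kg·s⁻¹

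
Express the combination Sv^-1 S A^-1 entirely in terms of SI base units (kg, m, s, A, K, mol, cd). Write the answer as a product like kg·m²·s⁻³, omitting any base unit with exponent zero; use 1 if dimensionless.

kg⁻¹·m⁻⁴·s⁵·A

Sv = m²·s⁻².
So Sv⁻¹ = m⁻²·s².
S = kg⁻¹·m⁻²·s³·A².
Combining: Sv⁻¹·S·A⁻¹ = (m⁻²·s²) · (kg⁻¹·m⁻²·s³·A²) · A⁻¹ = kg⁻¹·m⁻⁴·s⁵·A.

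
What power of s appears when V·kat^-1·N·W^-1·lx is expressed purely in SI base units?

V = kg·m²·s⁻³·A⁻¹.
kat = s⁻¹·mol.
So kat⁻¹ = s·mol⁻¹.
N = kg·m·s⁻².
W = kg·m²·s⁻³.
So W⁻¹ = kg⁻¹·m⁻²·s³.
lx = m⁻²·cd.
Combining: V·kat⁻¹·N·W⁻¹·lx = (kg·m²·s⁻³·A⁻¹) · (s·mol⁻¹) · (kg·m·s⁻²) · (kg⁻¹·m⁻²·s³) · (m⁻²·cd) = kg·m⁻¹·s⁻¹·A⁻¹·mol⁻¹·cd.
The exponent of s is -1.

-1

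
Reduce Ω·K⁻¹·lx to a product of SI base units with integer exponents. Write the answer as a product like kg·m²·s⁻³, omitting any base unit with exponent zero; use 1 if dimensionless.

kg·s⁻³·A⁻²·K⁻¹·cd

Ω = kg·m²·s⁻³·A⁻².
lx = m⁻²·cd.
Combining: Ω·K⁻¹·lx = (kg·m²·s⁻³·A⁻²) · K⁻¹ · (m⁻²·cd) = kg·s⁻³·A⁻²·K⁻¹·cd.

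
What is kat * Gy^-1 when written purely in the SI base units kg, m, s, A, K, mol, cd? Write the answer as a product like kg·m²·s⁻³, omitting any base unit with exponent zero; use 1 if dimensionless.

m⁻²·s·mol

kat = mol/s = s⁻¹·mol (catalytic activity).
Gy = J/kg (absorbed dose = energy per mass),
    = m²·s⁻².
So Gy⁻¹ = m⁻²·s².
Combining: kat·Gy⁻¹ = (s⁻¹·mol) · (m⁻²·s²) = m⁻²·s·mol.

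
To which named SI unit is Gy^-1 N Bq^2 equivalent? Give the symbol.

Gy = m²·s⁻².
So Gy⁻¹ = m⁻²·s².
N = kg·m·s⁻².
Bq = s⁻¹.
So Bq² = s⁻².
Combining: Gy⁻¹·N·Bq² = (m⁻²·s²) · (kg·m·s⁻²) · s⁻² = kg·m⁻¹·s⁻².
kg·m⁻¹·s⁻² is the base-SI form of the pascal.

Pa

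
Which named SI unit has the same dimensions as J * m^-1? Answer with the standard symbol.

J = N·m (work = force × distance),
    = kg·m²·s⁻².
Combining: J·m⁻¹ = (kg·m²·s⁻²) · m⁻¹ = kg·m·s⁻².
kg·m·s⁻² is the base-SI form of the newton.

N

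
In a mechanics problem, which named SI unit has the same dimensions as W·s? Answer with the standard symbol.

J

W = J/s (power = energy per time),
    = kg·m²·s⁻³.
Combining: W·s = (kg·m²·s⁻³) · s = kg·m²·s⁻².
kg·m²·s⁻² is the base-SI form of the joule.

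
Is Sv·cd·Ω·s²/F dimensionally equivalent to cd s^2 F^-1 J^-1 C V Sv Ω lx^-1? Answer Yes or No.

No

Left side:
  Sv = J/kg (equivalent dose = energy per mass),
      = m²·s⁻².
  Ω = V/A (resistance = voltage per current),
      = kg·m²·s⁻³·A⁻².
  F = C/V (capacitance = charge per voltage),
      = A·s/(kg·m²·s⁻³·A⁻¹) (substituting C and V),
      = kg⁻¹·m⁻²·s⁴·A².
  So F⁻¹ = kg·m²·s⁻⁴·A⁻².
  Combining: Sv·cd·Ω·F⁻¹·s² = (m²·s⁻²) · cd · (kg·m²·s⁻³·A⁻²) · (kg·m²·s⁻⁴·A⁻²) · s² = kg²·m⁶·s⁻⁷·A⁻⁴·cd.
Right side:
  F = kg⁻¹·m⁻²·s⁴·A².
  So F⁻¹ = kg·m²·s⁻⁴·A⁻².
  J = kg·m²·s⁻².
  So J⁻¹ = kg⁻¹·m⁻²·s².
  C = s·A.
  V = kg·m²·s⁻³·A⁻¹.
  Sv = m²·s⁻².
  Ω = kg·m²·s⁻³·A⁻².
  lx = m⁻²·cd.
  So lx⁻¹ = m²·cd⁻¹.
  Combining: cd·s²·F⁻¹·J⁻¹·C·V·Sv·Ω·lx⁻¹ = cd · s² · (kg·m²·s⁻⁴·A⁻²) · (kg⁻¹·m⁻²·s²) · (s·A) · (kg·m²·s⁻³·A⁻¹) · (m²·s⁻²) · (kg·m²·s⁻³·A⁻²) · (m²·cd⁻¹) = kg²·m⁸·s⁻⁷·A⁻⁴.
Left is kg²·m⁶·s⁻⁷·A⁻⁴·cd; right is kg²·m⁸·s⁻⁷·A⁻⁴ — different.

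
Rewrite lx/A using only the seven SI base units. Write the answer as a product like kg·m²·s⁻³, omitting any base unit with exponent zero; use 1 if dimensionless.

m⁻²·A⁻¹·cd

lx = lm/m² (illuminance = luminous flux per area),
    = m⁻²·cd.
Combining: lx·A⁻¹ = (m⁻²·cd) · A⁻¹ = m⁻²·A⁻¹·cd.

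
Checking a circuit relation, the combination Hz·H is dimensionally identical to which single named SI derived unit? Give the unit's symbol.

Ω

Hz = 1/s = s⁻¹ (frequency is cycles per second).
H = Wb/A (inductance = flux per current),
    = kg·m²·s⁻²·A⁻².
Combining: Hz·H = s⁻¹ · (kg·m²·s⁻²·A⁻²) = kg·m²·s⁻³·A⁻².
kg·m²·s⁻³·A⁻² is the base-SI form of the ohm.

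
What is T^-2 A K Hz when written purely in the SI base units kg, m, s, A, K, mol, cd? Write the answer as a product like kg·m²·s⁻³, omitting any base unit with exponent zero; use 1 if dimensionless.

kg⁻²·s³·A³·K

T = Wb/m² (flux density = flux per area),
    = kg·s⁻²·A⁻¹.
So T⁻² = kg⁻²·s⁴·A².
Hz = 1/s = s⁻¹ (frequency is cycles per second).
Combining: T⁻²·A·K·Hz = (kg⁻²·s⁴·A²) · A · K · s⁻¹ = kg⁻²·s³·A³·K.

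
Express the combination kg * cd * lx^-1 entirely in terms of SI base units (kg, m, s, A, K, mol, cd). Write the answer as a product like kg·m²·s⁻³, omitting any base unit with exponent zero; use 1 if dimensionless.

kg·m²

lx = m⁻²·cd.
So lx⁻¹ = m²·cd⁻¹.
Combining: kg·cd·lx⁻¹ = kg · cd · (m²·cd⁻¹) = kg·m².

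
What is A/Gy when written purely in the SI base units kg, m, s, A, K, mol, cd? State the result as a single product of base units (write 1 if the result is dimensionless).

Gy = m²·s⁻².
So Gy⁻¹ = m⁻²·s².
Combining: Gy⁻¹·A = (m⁻²·s²) · A = m⁻²·s²·A.

m⁻²·s²·A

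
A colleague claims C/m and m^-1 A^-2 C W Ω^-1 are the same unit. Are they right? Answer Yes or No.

Left side:
  C = A·s = s·A (charge = current × time).
  Combining: m⁻¹·C = m⁻¹ · (s·A) = m⁻¹·s·A.
Right side:
  C = A·s = s·A (charge = current × time).
  W = J/s (power = energy per time),
      = kg·m²·s⁻³.
  Ω = V/A (resistance = voltage per current),
      = kg·m²·s⁻³·A⁻².
  So Ω⁻¹ = kg⁻¹·m⁻²·s³·A².
  Combining: m⁻¹·A⁻²·C·W·Ω⁻¹ = m⁻¹ · A⁻² · (s·A) · (kg·m²·s⁻³) · (kg⁻¹·m⁻²·s³·A²) = m⁻¹·s·A.
Both reduce to m⁻¹·s·A.

Yes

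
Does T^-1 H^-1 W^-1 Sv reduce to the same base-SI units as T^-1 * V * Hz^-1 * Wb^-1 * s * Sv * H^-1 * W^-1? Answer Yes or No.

Left side:
  T = kg·s⁻²·A⁻¹.
  So T⁻¹ = kg⁻¹·s²·A.
  H = kg·m²·s⁻²·A⁻².
  So H⁻¹ = kg⁻¹·m⁻²·s²·A².
  W = kg·m²·s⁻³.
  So W⁻¹ = kg⁻¹·m⁻²·s³.
  Sv = m²·s⁻².
  Combining: T⁻¹·H⁻¹·W⁻¹·Sv = (kg⁻¹·s²·A) · (kg⁻¹·m⁻²·s²·A²) · (kg⁻¹·m⁻²·s³) · (m²·s⁻²) = kg⁻³·m⁻²·s⁵·A³.
Right side:
  T = kg·s⁻²·A⁻¹.
  So T⁻¹ = kg⁻¹·s²·A.
  V = kg·m²·s⁻³·A⁻¹.
  Hz = s⁻¹.
  So Hz⁻¹ = s.
  Wb = kg·m²·s⁻²·A⁻¹.
  So Wb⁻¹ = kg⁻¹·m⁻²·s²·A.
  Sv = m²·s⁻².
  H = kg·m²·s⁻²·A⁻².
  So H⁻¹ = kg⁻¹·m⁻²·s²·A².
  W = kg·m²·s⁻³.
  So W⁻¹ = kg⁻¹·m⁻²·s³.
  Combining: T⁻¹·V·Hz⁻¹·Wb⁻¹·s·Sv·H⁻¹·W⁻¹ = (kg⁻¹·s²·A) · (kg·m²·s⁻³·A⁻¹) · s · (kg⁻¹·m⁻²·s²·A) · s · (m²·s⁻²) · (kg⁻¹·m⁻²·s²·A²) · (kg⁻¹·m⁻²·s³) = kg⁻³·m⁻²·s⁶·A³.
Left is kg⁻³·m⁻²·s⁵·A³; right is kg⁻³·m⁻²·s⁶·A³ — different.

No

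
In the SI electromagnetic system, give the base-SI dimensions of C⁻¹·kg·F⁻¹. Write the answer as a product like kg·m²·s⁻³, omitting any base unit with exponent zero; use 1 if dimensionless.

C = A·s = s·A (charge = current × time).
So C⁻¹ = s⁻¹·A⁻¹.
F = C/V (capacitance = charge per voltage),
    = A·s/(kg·m²·s⁻³·A⁻¹) (substituting C and V),
    = kg⁻¹·m⁻²·s⁴·A².
So F⁻¹ = kg·m²·s⁻⁴·A⁻².
Combining: C⁻¹·kg·F⁻¹ = (s⁻¹·A⁻¹) · kg · (kg·m²·s⁻⁴·A⁻²) = kg²·m²·s⁻⁵·A⁻³.

kg²·m²·s⁻⁵·A⁻³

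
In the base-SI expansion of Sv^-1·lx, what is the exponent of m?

Sv = J/kg (equivalent dose = energy per mass),
    = m²·s⁻².
So Sv⁻¹ = m⁻²·s².
lx = lm/m² (illuminance = luminous flux per area),
    = m⁻²·cd.
Combining: Sv⁻¹·lx = (m⁻²·s²) · (m⁻²·cd) = m⁻⁴·s²·cd.
The exponent of m is -4.

-4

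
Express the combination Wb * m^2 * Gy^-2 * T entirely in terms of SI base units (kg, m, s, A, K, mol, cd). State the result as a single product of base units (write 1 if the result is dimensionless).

Wb = V·s (flux: a volt is a weber per second),
    = kg·m²·s⁻²·A⁻¹.
Gy = J/kg (absorbed dose = energy per mass),
    = m²·s⁻².
So Gy⁻² = m⁻⁴·s⁴.
T = Wb/m² (flux density = flux per area),
    = kg·s⁻²·A⁻¹.
Combining: Wb·m²·Gy⁻²·T = (kg·m²·s⁻²·A⁻¹) · m² · (m⁻⁴·s⁴) · (kg·s⁻²·A⁻¹) = kg²·A⁻².

kg²·A⁻²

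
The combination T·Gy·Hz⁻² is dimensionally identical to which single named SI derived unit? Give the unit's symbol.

Wb

T = Wb/m² (flux density = flux per area),
    = kg·s⁻²·A⁻¹.
Gy = J/kg (absorbed dose = energy per mass),
    = m²·s⁻².
Hz = 1/s = s⁻¹ (frequency is cycles per second).
So Hz⁻² = s².
Combining: T·Gy·Hz⁻² = (kg·s⁻²·A⁻¹) · (m²·s⁻²) · s² = kg·m²·s⁻²·A⁻¹.
kg·m²·s⁻²·A⁻¹ is the base-SI form of the weber.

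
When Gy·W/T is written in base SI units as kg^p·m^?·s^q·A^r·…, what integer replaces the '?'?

Gy = m²·s⁻².
W = kg·m²·s⁻³.
T = kg·s⁻²·A⁻¹.
So T⁻¹ = kg⁻¹·s²·A.
Combining: Gy·W·T⁻¹ = (m²·s⁻²) · (kg·m²·s⁻³) · (kg⁻¹·s²·A) = m⁴·s⁻³·A.
The exponent of m is 4.

4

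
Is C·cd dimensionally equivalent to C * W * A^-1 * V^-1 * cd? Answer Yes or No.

Yes

Left side:
  C = s·A.
  Combining: C·cd = (s·A) · cd = s·A·cd.
Right side:
  C = A·s = s·A (charge = current × time).
  W = J/s (power = energy per time),
      = kg·m²·s⁻³.
  V = W/A (potential = power per current),
      = kg·m²·s⁻³·A⁻¹.
  So V⁻¹ = kg⁻¹·m⁻²·s³·A.
  Combining: C·W·A⁻¹·V⁻¹·cd = (s·A) · (kg·m²·s⁻³) · A⁻¹ · (kg⁻¹·m⁻²·s³·A) · cd = s·A·cd.
Both reduce to s·A·cd.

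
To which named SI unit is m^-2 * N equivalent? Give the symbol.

Pa

N = kg·m·s⁻².
Combining: m⁻²·N = m⁻² · (kg·m·s⁻²) = kg·m⁻¹·s⁻².
kg·m⁻¹·s⁻² is the base-SI form of the pascal.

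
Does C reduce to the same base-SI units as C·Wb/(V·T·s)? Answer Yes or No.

Left side:
  C = A·s = s·A (charge = current × time).
Right side:
  C = s·A.
  V = kg·m²·s⁻³·A⁻¹.
  So V⁻¹ = kg⁻¹·m⁻²·s³·A.
  T = kg·s⁻²·A⁻¹.
  So T⁻¹ = kg⁻¹·s²·A.
  Wb = kg·m²·s⁻²·A⁻¹.
  Combining: C·V⁻¹·T⁻¹·s⁻¹·Wb = (s·A) · (kg⁻¹·m⁻²·s³·A) · (kg⁻¹·s²·A) · s⁻¹ · (kg·m²·s⁻²·A⁻¹) = kg⁻¹·s³·A².
Left is s·A; right is kg⁻¹·s³·A² — different.

No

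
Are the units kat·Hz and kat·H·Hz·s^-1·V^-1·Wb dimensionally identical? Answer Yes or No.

No

Left side:
  kat = s⁻¹·mol.
  Hz = s⁻¹.
  Combining: kat·Hz = (s⁻¹·mol) · s⁻¹ = s⁻²·mol.
Right side:
  kat = s⁻¹·mol.
  H = kg·m²·s⁻²·A⁻².
  Hz = s⁻¹.
  V = kg·m²·s⁻³·A⁻¹.
  So V⁻¹ = kg⁻¹·m⁻²·s³·A.
  Wb = kg·m²·s⁻²·A⁻¹.
  Combining: kat·H·Hz·s⁻¹·V⁻¹·Wb = (s⁻¹·mol) · (kg·m²·s⁻²·A⁻²) · s⁻¹ · s⁻¹ · (kg⁻¹·m⁻²·s³·A) · (kg·m²·s⁻²·A⁻¹) = kg·m²·s⁻⁴·A⁻²·mol.
Left is s⁻²·mol; right is kg·m²·s⁻⁴·A⁻²·mol — different.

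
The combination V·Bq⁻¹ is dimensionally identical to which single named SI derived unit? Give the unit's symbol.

V = W/A (potential = power per current),
    = kg·m²·s⁻³·A⁻¹.
Bq = 1/s = s⁻¹ (activity is decays per second).
So Bq⁻¹ = s.
Combining: V·Bq⁻¹ = (kg·m²·s⁻³·A⁻¹) · s = kg·m²·s⁻²·A⁻¹.
kg·m²·s⁻²·A⁻¹ is the base-SI form of the weber.

Wb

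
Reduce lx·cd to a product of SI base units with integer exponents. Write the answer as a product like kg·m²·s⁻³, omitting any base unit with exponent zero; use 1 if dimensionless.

m⁻²·cd²

lx = m⁻²·cd.
Combining: lx·cd = (m⁻²·cd) · cd = m⁻²·cd².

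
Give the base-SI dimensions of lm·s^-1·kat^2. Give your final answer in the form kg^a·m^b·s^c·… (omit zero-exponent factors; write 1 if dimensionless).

s⁻³·mol²·cd

lm = cd.
kat = s⁻¹·mol.
So kat² = s⁻²·mol².
Combining: lm·s⁻¹·kat² = cd · s⁻¹ · (s⁻²·mol²) = s⁻³·mol²·cd.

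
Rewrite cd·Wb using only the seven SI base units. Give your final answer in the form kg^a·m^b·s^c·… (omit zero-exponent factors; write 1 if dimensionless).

Wb = V·s (flux: a volt is a weber per second),
    = kg·m²·s⁻²·A⁻¹.
Combining: cd·Wb = cd · (kg·m²·s⁻²·A⁻¹) = kg·m²·s⁻²·A⁻¹·cd.

kg·m²·s⁻²·A⁻¹·cd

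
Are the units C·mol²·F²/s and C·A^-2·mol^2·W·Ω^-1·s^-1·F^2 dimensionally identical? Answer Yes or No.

Left side:
  C = s·A.
  F = kg⁻¹·m⁻²·s⁴·A².
  So F² = kg⁻²·m⁻⁴·s⁸·A⁴.
  Combining: s⁻¹·C·mol²·F² = s⁻¹ · (s·A) · mol² · (kg⁻²·m⁻⁴·s⁸·A⁴) = kg⁻²·m⁻⁴·s⁸·A⁵·mol².
Right side:
  C = A·s = s·A (charge = current × time).
  W = J/s (power = energy per time),
      = kg·m²·s⁻³.
  Ω = V/A (resistance = voltage per current),
      = kg·m²·s⁻³·A⁻².
  So Ω⁻¹ = kg⁻¹·m⁻²·s³·A².
  F = C/V (capacitance = charge per voltage),
      = A·s/(kg·m²·s⁻³·A⁻¹) (substituting C and V),
      = kg⁻¹·m⁻²·s⁴·A².
  So F² = kg⁻²·m⁻⁴·s⁸·A⁴.
  Combining: C·A⁻²·mol²·W·Ω⁻¹·s⁻¹·F² = (s·A) · A⁻² · mol² · (kg·m²·s⁻³) · (kg⁻¹·m⁻²·s³·A²) · s⁻¹ · (kg⁻²·m⁻⁴·s⁸·A⁴) = kg⁻²·m⁻⁴·s⁸·A⁵·mol².
Both reduce to kg⁻²·m⁻⁴·s⁸·A⁵·mol².

Yes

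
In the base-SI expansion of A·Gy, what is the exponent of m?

Gy = m²·s⁻².
Combining: A·Gy = A · (m²·s⁻²) = m²·s⁻²·A.
The exponent of m is 2.

2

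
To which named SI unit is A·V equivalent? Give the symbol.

V = W/A (potential = power per current),
    = kg·m²·s⁻³·A⁻¹.
Combining: A·V = A · (kg·m²·s⁻³·A⁻¹) = kg·m²·s⁻³.
kg·m²·s⁻³ is the base-SI form of the watt.

W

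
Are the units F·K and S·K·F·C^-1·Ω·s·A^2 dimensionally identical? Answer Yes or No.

Left side:
  F = C/V (capacitance = charge per voltage),
      = A·s/(kg·m²·s⁻³·A⁻¹) (substituting C and V),
      = kg⁻¹·m⁻²·s⁴·A².
  Combining: F·K = (kg⁻¹·m⁻²·s⁴·A²) · K = kg⁻¹·m⁻²·s⁴·A²·K.
Right side:
  S = kg⁻¹·m⁻²·s³·A².
  F = kg⁻¹·m⁻²·s⁴·A².
  C = s·A.
  So C⁻¹ = s⁻¹·A⁻¹.
  Ω = kg·m²·s⁻³·A⁻².
  Combining: S·K·F·C⁻¹·Ω·s·A² = (kg⁻¹·m⁻²·s³·A²) · K · (kg⁻¹·m⁻²·s⁴·A²) · (s⁻¹·A⁻¹) · (kg·m²·s⁻³·A⁻²) · s · A² = kg⁻¹·m⁻²·s⁴·A³·K.
Left is kg⁻¹·m⁻²·s⁴·A²·K; right is kg⁻¹·m⁻²·s⁴·A³·K — different.

No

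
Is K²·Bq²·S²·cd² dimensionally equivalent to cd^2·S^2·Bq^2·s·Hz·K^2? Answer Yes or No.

Yes

Left side:
  Bq = s⁻¹.
  So Bq² = s⁻².
  S = kg⁻¹·m⁻²·s³·A².
  So S² = kg⁻²·m⁻⁴·s⁶·A⁴.
  Combining: K²·Bq²·S²·cd² = K² · s⁻² · (kg⁻²·m⁻⁴·s⁶·A⁴) · cd² = kg⁻²·m⁻⁴·s⁴·A⁴·K²·cd².
Right side:
  S = kg⁻¹·m⁻²·s³·A².
  So S² = kg⁻²·m⁻⁴·s⁶·A⁴.
  Bq = s⁻¹.
  So Bq² = s⁻².
  Hz = s⁻¹.
  Combining: cd²·S²·Bq²·s·Hz·K² = cd² · (kg⁻²·m⁻⁴·s⁶·A⁴) · s⁻² · s · s⁻¹ · K² = kg⁻²·m⁻⁴·s⁴·A⁴·K²·cd².
Both reduce to kg⁻²·m⁻⁴·s⁴·A⁴·K²·cd².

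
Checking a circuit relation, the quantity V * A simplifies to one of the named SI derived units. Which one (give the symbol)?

V = W/A (potential = power per current),
    = kg·m²·s⁻³·A⁻¹.
Combining: V·A = (kg·m²·s⁻³·A⁻¹) · A = kg·m²·s⁻³.
kg·m²·s⁻³ is the base-SI form of the watt.

W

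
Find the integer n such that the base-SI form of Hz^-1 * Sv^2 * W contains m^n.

Hz = s⁻¹.
So Hz⁻¹ = s.
Sv = m²·s⁻².
So Sv² = m⁴·s⁻⁴.
W = kg·m²·s⁻³.
Combining: Hz⁻¹·Sv²·W = s · (m⁴·s⁻⁴) · (kg·m²·s⁻³) = kg·m⁶·s⁻⁶.
The exponent of m is 6.

6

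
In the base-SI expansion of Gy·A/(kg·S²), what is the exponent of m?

6

Gy = m²·s⁻².
S = kg⁻¹·m⁻²·s³·A².
So S⁻² = kg²·m⁴·s⁻⁶·A⁻⁴.
Combining: Gy·kg⁻¹·A·S⁻² = (m²·s⁻²) · kg⁻¹ · A · (kg²·m⁴·s⁻⁶·A⁻⁴) = kg·m⁶·s⁻⁸·A⁻³.
The exponent of m is 6.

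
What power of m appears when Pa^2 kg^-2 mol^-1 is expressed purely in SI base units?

-2

Pa = kg·m⁻¹·s⁻².
So Pa² = kg²·m⁻²·s⁻⁴.
Combining: Pa²·kg⁻²·mol⁻¹ = (kg²·m⁻²·s⁻⁴) · kg⁻² · mol⁻¹ = m⁻²·s⁻⁴·mol⁻¹.
The exponent of m is -2.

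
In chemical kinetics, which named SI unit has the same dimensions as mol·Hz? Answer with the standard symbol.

Hz = 1/s = s⁻¹ (frequency is cycles per second).
Combining: mol·Hz = mol · s⁻¹ = s⁻¹·mol.
s⁻¹·mol is the base-SI form of the katal.

kat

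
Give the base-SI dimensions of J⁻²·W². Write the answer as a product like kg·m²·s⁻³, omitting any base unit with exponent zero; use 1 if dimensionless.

J = N·m (work = force × distance),
    = kg·m²·s⁻².
So J⁻² = kg⁻²·m⁻⁴·s⁴.
W = J/s (power = energy per time),
    = kg·m²·s⁻³.
So W² = kg²·m⁴·s⁻⁶.
Combining: J⁻²·W² = (kg⁻²·m⁻⁴·s⁴) · (kg²·m⁴·s⁻⁶) = s⁻².

s⁻²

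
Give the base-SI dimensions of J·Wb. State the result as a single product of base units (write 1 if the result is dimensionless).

kg²·m⁴·s⁻⁴·A⁻¹

J = kg·m²·s⁻².
Wb = kg·m²·s⁻²·A⁻¹.
Combining: J·Wb = (kg·m²·s⁻²) · (kg·m²·s⁻²·A⁻¹) = kg²·m⁴·s⁻⁴·A⁻¹.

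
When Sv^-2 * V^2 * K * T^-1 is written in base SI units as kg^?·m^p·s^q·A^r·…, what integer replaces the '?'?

Sv = m²·s⁻².
So Sv⁻² = m⁻⁴·s⁴.
V = kg·m²·s⁻³·A⁻¹.
So V² = kg²·m⁴·s⁻⁶·A⁻².
T = kg·s⁻²·A⁻¹.
So T⁻¹ = kg⁻¹·s²·A.
Combining: Sv⁻²·V²·K·T⁻¹ = (m⁻⁴·s⁴) · (kg²·m⁴·s⁻⁶·A⁻²) · K · (kg⁻¹·s²·A) = kg·A⁻¹·K.
The exponent of kg is 1.

1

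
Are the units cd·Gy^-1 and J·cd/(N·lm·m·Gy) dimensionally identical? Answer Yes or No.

No

Left side:
  Gy = m²·s⁻².
  So Gy⁻¹ = m⁻²·s².
  Combining: cd·Gy⁻¹ = cd · (m⁻²·s²) = m⁻²·s²·cd.
Right side:
  J = kg·m²·s⁻².
  N = kg·m·s⁻².
  So N⁻¹ = kg⁻¹·m⁻¹·s².
  lm = cd.
  So lm⁻¹ = cd⁻¹.
  Gy = m²·s⁻².
  So Gy⁻¹ = m⁻²·s².
  Combining: J·cd·N⁻¹·lm⁻¹·m⁻¹·Gy⁻¹ = (kg·m²·s⁻²) · cd · (kg⁻¹·m⁻¹·s²) · cd⁻¹ · m⁻¹ · (m⁻²·s²) = m⁻²·s².
Left is m⁻²·s²·cd; right is m⁻²·s² — different.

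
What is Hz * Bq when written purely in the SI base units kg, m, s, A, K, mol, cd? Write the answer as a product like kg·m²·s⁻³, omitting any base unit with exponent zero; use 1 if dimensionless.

s⁻²

Hz = s⁻¹.
Bq = s⁻¹.
Combining: Hz·Bq = s⁻¹ · s⁻¹ = s⁻².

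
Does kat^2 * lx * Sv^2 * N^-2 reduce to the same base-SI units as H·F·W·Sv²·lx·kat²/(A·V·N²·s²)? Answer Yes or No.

Left side:
  kat = s⁻¹·mol.
  So kat² = s⁻²·mol².
  lx = m⁻²·cd.
  Sv = m²·s⁻².
  So Sv² = m⁴·s⁻⁴.
  N = kg·m·s⁻².
  So N⁻² = kg⁻²·m⁻²·s⁴.
  Combining: kat²·lx·Sv²·N⁻² = (s⁻²·mol²) · (m⁻²·cd) · (m⁴·s⁻⁴) · (kg⁻²·m⁻²·s⁴) = kg⁻²·s⁻²·mol²·cd.
Right side:
  H = kg·m²·s⁻²·A⁻².
  V = kg·m²·s⁻³·A⁻¹.
  So V⁻¹ = kg⁻¹·m⁻²·s³·A.
  N = kg·m·s⁻².
  So N⁻² = kg⁻²·m⁻²·s⁴.
  F = kg⁻¹·m⁻²·s⁴·A².
  W = kg·m²·s⁻³.
  Sv = m²·s⁻².
  So Sv² = m⁴·s⁻⁴.
  lx = m⁻²·cd.
  kat = s⁻¹·mol.
  So kat² = s⁻²·mol².
  Combining: A⁻¹·H·V⁻¹·N⁻²·F·W·Sv²·s⁻²·lx·kat² = A⁻¹ · (kg·m²·s⁻²·A⁻²) · (kg⁻¹·m⁻²·s³·A) · (kg⁻²·m⁻²·s⁴) · (kg⁻¹·m⁻²·s⁴·A²) · (kg·m²·s⁻³) · (m⁴·s⁻⁴) · s⁻² · (m⁻²·cd) · (s⁻²·mol²) = kg⁻²·s⁻²·mol²·cd.
Both reduce to kg⁻²·s⁻²·mol²·cd.

Yes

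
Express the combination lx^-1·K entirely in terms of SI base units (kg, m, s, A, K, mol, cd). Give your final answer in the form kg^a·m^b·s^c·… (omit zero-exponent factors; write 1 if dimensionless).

lx = m⁻²·cd.
So lx⁻¹ = m²·cd⁻¹.
Combining: lx⁻¹·K = (m²·cd⁻¹) · K = m²·K·cd⁻¹.

m²·K·cd⁻¹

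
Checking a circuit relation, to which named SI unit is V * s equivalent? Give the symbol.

Wb

V = W/A (potential = power per current),
    = kg·m²·s⁻³·A⁻¹.
Combining: V·s = (kg·m²·s⁻³·A⁻¹) · s = kg·m²·s⁻²·A⁻¹.
kg·m²·s⁻²·A⁻¹ is the base-SI form of the weber.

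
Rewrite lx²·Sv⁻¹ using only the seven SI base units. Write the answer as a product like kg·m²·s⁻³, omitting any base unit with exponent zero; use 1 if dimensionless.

lx = lm/m² (illuminance = luminous flux per area),
    = m⁻²·cd.
So lx² = m⁻⁴·cd².
Sv = J/kg (equivalent dose = energy per mass),
    = m²·s⁻².
So Sv⁻¹ = m⁻²·s².
Combining: lx²·Sv⁻¹ = (m⁻⁴·cd²) · (m⁻²·s²) = m⁻⁶·s²·cd².

m⁻⁶·s²·cd²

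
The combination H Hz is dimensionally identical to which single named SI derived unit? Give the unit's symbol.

Ω

H = Wb/A (inductance = flux per current),
    = kg·m²·s⁻²·A⁻².
Hz = 1/s = s⁻¹ (frequency is cycles per second).
Combining: H·Hz = (kg·m²·s⁻²·A⁻²) · s⁻¹ = kg·m²·s⁻³·A⁻².
kg·m²·s⁻³·A⁻² is the base-SI form of the ohm.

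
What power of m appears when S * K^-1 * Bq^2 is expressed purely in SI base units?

S = 1/Ω (conductance is reciprocal resistance),
    = kg⁻¹·m⁻²·s³·A².
Bq = 1/s = s⁻¹ (activity is decays per second).
So Bq² = s⁻².
Combining: S·K⁻¹·Bq² = (kg⁻¹·m⁻²·s³·A²) · K⁻¹ · s⁻² = kg⁻¹·m⁻²·s·A²·K⁻¹.
The exponent of m is -2.

-2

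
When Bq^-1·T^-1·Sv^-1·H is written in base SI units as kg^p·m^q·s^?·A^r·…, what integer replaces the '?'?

3

Bq = 1/s = s⁻¹ (activity is decays per second).
So Bq⁻¹ = s.
T = Wb/m² (flux density = flux per area),
    = kg·s⁻²·A⁻¹.
So T⁻¹ = kg⁻¹·s²·A.
Sv = J/kg (equivalent dose = energy per mass),
    = m²·s⁻².
So Sv⁻¹ = m⁻²·s².
H = Wb/A (inductance = flux per current),
    = kg·m²·s⁻²·A⁻².
Combining: Bq⁻¹·T⁻¹·Sv⁻¹·H = s · (kg⁻¹·s²·A) · (m⁻²·s²) · (kg·m²·s⁻²·A⁻²) = s³·A⁻¹.
The exponent of s is 3.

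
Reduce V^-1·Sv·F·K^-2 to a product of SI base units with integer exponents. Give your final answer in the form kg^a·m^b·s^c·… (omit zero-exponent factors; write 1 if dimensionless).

kg⁻²·m⁻²·s⁵·A³·K⁻²

V = W/A (potential = power per current),
    = kg·m²·s⁻³·A⁻¹.
So V⁻¹ = kg⁻¹·m⁻²·s³·A.
Sv = J/kg (equivalent dose = energy per mass),
    = m²·s⁻².
F = C/V (capacitance = charge per voltage),
    = A·s/(kg·m²·s⁻³·A⁻¹) (substituting C and V),
    = kg⁻¹·m⁻²·s⁴·A².
Combining: V⁻¹·Sv·F·K⁻² = (kg⁻¹·m⁻²·s³·A) · (m²·s⁻²) · (kg⁻¹·m⁻²·s⁴·A²) · K⁻² = kg⁻²·m⁻²·s⁵·A³·K⁻².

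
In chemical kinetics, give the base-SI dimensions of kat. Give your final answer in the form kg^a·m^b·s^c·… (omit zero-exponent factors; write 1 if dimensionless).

kat = mol/s = s⁻¹·mol (catalytic activity).

s⁻¹·mol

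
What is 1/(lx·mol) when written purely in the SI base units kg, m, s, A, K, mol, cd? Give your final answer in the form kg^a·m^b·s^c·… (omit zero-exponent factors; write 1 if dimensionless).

m²·mol⁻¹·cd⁻¹

lx = lm/m² (illuminance = luminous flux per area),
    = m⁻²·cd.
So lx⁻¹ = m²·cd⁻¹.
Combining: lx⁻¹·mol⁻¹ = (m²·cd⁻¹) · mol⁻¹ = m²·mol⁻¹·cd⁻¹.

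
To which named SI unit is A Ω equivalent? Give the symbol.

V

Ω = V/A (resistance = voltage per current),
    = kg·m²·s⁻³·A⁻².
Combining: A·Ω = A · (kg·m²·s⁻³·A⁻²) = kg·m²·s⁻³·A⁻¹.
kg·m²·s⁻³·A⁻¹ is the base-SI form of the volt.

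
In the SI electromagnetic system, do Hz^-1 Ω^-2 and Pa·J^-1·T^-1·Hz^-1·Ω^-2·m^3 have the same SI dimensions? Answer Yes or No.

No

Left side:
  Hz = 1/s = s⁻¹ (frequency is cycles per second).
  So Hz⁻¹ = s.
  Ω = V/A (resistance = voltage per current),
      = kg·m²·s⁻³·A⁻².
  So Ω⁻² = kg⁻²·m⁻⁴·s⁶·A⁴.
  Combining: Hz⁻¹·Ω⁻² = s · (kg⁻²·m⁻⁴·s⁶·A⁴) = kg⁻²·m⁻⁴·s⁷·A⁴.
Right side:
  Pa = kg·m⁻¹·s⁻².
  J = kg·m²·s⁻².
  So J⁻¹ = kg⁻¹·m⁻²·s².
  T = kg·s⁻²·A⁻¹.
  So T⁻¹ = kg⁻¹·s²·A.
  Hz = s⁻¹.
  So Hz⁻¹ = s.
  Ω = kg·m²·s⁻³·A⁻².
  So Ω⁻² = kg⁻²·m⁻⁴·s⁶·A⁴.
  Combining: Pa·J⁻¹·T⁻¹·Hz⁻¹·Ω⁻²·m³ = (kg·m⁻¹·s⁻²) · (kg⁻¹·m⁻²·s²) · (kg⁻¹·s²·A) · s · (kg⁻²·m⁻⁴·s⁶·A⁴) · m³ = kg⁻³·m⁻⁴·s⁹·A⁵.
Left is kg⁻²·m⁻⁴·s⁷·A⁴; right is kg⁻³·m⁻⁴·s⁹·A⁵ — different.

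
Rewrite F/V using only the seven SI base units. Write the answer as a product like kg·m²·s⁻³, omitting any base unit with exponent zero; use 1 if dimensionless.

kg⁻²·m⁻⁴·s⁷·A³

F = C/V (capacitance = charge per voltage),
    = A·s/(kg·m²·s⁻³·A⁻¹) (substituting C and V),
    = kg⁻¹·m⁻²·s⁴·A².
V = W/A (potential = power per current),
    = kg·m²·s⁻³·A⁻¹.
So V⁻¹ = kg⁻¹·m⁻²·s³·A.
Combining: F·V⁻¹ = (kg⁻¹·m⁻²·s⁴·A²) · (kg⁻¹·m⁻²·s³·A) = kg⁻²·m⁻⁴·s⁷·A³.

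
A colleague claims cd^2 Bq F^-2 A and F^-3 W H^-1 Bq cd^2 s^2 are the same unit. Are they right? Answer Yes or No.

Left side:
  Bq = 1/s = s⁻¹ (activity is decays per second).
  F = C/V (capacitance = charge per voltage),
      = A·s/(kg·m²·s⁻³·A⁻¹) (substituting C and V),
      = kg⁻¹·m⁻²·s⁴·A².
  So F⁻² = kg²·m⁴·s⁻⁸·A⁻⁴.
  Combining: cd²·Bq·F⁻²·A = cd² · s⁻¹ · (kg²·m⁴·s⁻⁸·A⁻⁴) · A = kg²·m⁴·s⁻⁹·A⁻³·cd².
Right side:
  F = C/V (capacitance = charge per voltage),
      = A·s/(kg·m²·s⁻³·A⁻¹) (substituting C and V),
      = kg⁻¹·m⁻²·s⁴·A².
  So F⁻³ = kg³·m⁶·s⁻¹²·A⁻⁶.
  W = J/s (power = energy per time),
      = kg·m²·s⁻³.
  H = Wb/A (inductance = flux per current),
      = kg·m²·s⁻²·A⁻².
  So H⁻¹ = kg⁻¹·m⁻²·s²·A².
  Bq = 1/s = s⁻¹ (activity is decays per second).
  Combining: F⁻³·W·H⁻¹·Bq·cd²·s² = (kg³·m⁶·s⁻¹²·A⁻⁶) · (kg·m²·s⁻³) · (kg⁻¹·m⁻²·s²·A²) · s⁻¹ · cd² · s² = kg³·m⁶·s⁻¹²·A⁻⁴·cd².
Left is kg²·m⁴·s⁻⁹·A⁻³·cd²; right is kg³·m⁶·s⁻¹²·A⁻⁴·cd² — different.

No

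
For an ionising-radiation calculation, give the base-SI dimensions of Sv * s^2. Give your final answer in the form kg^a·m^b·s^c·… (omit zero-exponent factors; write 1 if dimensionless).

m²

Sv = m²·s⁻².
Combining: Sv·s² = (m²·s⁻²) · s² = m².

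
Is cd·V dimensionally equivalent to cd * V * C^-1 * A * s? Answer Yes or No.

Left side:
  V = kg·m²·s⁻³·A⁻¹.
  Combining: cd·V = cd · (kg·m²·s⁻³·A⁻¹) = kg·m²·s⁻³·A⁻¹·cd.
Right side:
  V = W/A (potential = power per current),
      = kg·m²·s⁻³·A⁻¹.
  C = A·s = s·A (charge = current × time).
  So C⁻¹ = s⁻¹·A⁻¹.
  Combining: cd·V·C⁻¹·A·s = cd · (kg·m²·s⁻³·A⁻¹) · (s⁻¹·A⁻¹) · A · s = kg·m²·s⁻³·A⁻¹·cd.
Both reduce to kg·m²·s⁻³·A⁻¹·cd.

Yes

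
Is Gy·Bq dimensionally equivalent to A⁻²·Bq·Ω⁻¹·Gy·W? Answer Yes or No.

Yes

Left side:
  Gy = J/kg (absorbed dose = energy per mass),
      = m²·s⁻².
  Bq = 1/s = s⁻¹ (activity is decays per second).
  Combining: Gy·Bq = (m²·s⁻²) · s⁻¹ = m²·s⁻³.
Right side:
  Bq = s⁻¹.
  Ω = kg·m²·s⁻³·A⁻².
  So Ω⁻¹ = kg⁻¹·m⁻²·s³·A².
  Gy = m²·s⁻².
  W = kg·m²·s⁻³.
  Combining: A⁻²·Bq·Ω⁻¹·Gy·W = A⁻² · s⁻¹ · (kg⁻¹·m⁻²·s³·A²) · (m²·s⁻²) · (kg·m²·s⁻³) = m²·s⁻³.
Both reduce to m²·s⁻³.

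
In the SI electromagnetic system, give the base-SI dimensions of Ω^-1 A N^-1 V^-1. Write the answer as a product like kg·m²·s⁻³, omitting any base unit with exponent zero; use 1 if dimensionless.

Ω = kg·m²·s⁻³·A⁻².
So Ω⁻¹ = kg⁻¹·m⁻²·s³·A².
N = kg·m·s⁻².
So N⁻¹ = kg⁻¹·m⁻¹·s².
V = kg·m²·s⁻³·A⁻¹.
So V⁻¹ = kg⁻¹·m⁻²·s³·A.
Combining: Ω⁻¹·A·N⁻¹·V⁻¹ = (kg⁻¹·m⁻²·s³·A²) · A · (kg⁻¹·m⁻¹·s²) · (kg⁻¹·m⁻²·s³·A) = kg⁻³·m⁻⁵·s⁸·A⁴.

kg⁻³·m⁻⁵·s⁸·A⁴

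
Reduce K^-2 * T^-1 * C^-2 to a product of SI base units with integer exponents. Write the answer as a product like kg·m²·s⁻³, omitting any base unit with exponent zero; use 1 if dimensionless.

kg⁻¹·A⁻¹·K⁻²

T = kg·s⁻²·A⁻¹.
So T⁻¹ = kg⁻¹·s²·A.
C = s·A.
So C⁻² = s⁻²·A⁻².
Combining: K⁻²·T⁻¹·C⁻² = K⁻² · (kg⁻¹·s²·A) · (s⁻²·A⁻²) = kg⁻¹·A⁻¹·K⁻².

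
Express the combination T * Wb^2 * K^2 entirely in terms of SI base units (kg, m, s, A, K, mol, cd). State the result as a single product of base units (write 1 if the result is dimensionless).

T = kg·s⁻²·A⁻¹.
Wb = kg·m²·s⁻²·A⁻¹.
So Wb² = kg²·m⁴·s⁻⁴·A⁻².
Combining: T·Wb²·K² = (kg·s⁻²·A⁻¹) · (kg²·m⁴·s⁻⁴·A⁻²) · K² = kg³·m⁴·s⁻⁶·A⁻³·K².

kg³·m⁴·s⁻⁶·A⁻³·K²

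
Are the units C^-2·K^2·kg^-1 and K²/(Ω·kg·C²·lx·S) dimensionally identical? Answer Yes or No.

Left side:
  C = A·s = s·A (charge = current × time).
  So C⁻² = s⁻²·A⁻².
  Combining: C⁻²·K²·kg⁻¹ = (s⁻²·A⁻²) · K² · kg⁻¹ = kg⁻¹·s⁻²·A⁻²·K².
Right side:
  Ω = V/A (resistance = voltage per current),
      = kg·m²·s⁻³·A⁻².
  So Ω⁻¹ = kg⁻¹·m⁻²·s³·A².
  C = A·s = s·A (charge = current × time).
  So C⁻² = s⁻²·A⁻².
  lx = lm/m² (illuminance = luminous flux per area),
      = m⁻²·cd.
  So lx⁻¹ = m²·cd⁻¹.
  S = 1/Ω (conductance is reciprocal resistance),
      = kg⁻¹·m⁻²·s³·A².
  So S⁻¹ = kg·m²·s⁻³·A⁻².
  Combining: Ω⁻¹·K²·kg⁻¹·C⁻²·lx⁻¹·S⁻¹ = (kg⁻¹·m⁻²·s³·A²) · K² · kg⁻¹ · (s⁻²·A⁻²) · (m²·cd⁻¹) · (kg·m²·s⁻³·A⁻²) = kg⁻¹·m²·s⁻²·A⁻²·K²·cd⁻¹.
Left is kg⁻¹·s⁻²·A⁻²·K²; right is kg⁻¹·m²·s⁻²·A⁻²·K²·cd⁻¹ — different.

No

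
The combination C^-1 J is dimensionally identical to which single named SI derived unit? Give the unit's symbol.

V

C = A·s = s·A (charge = current × time).
So C⁻¹ = s⁻¹·A⁻¹.
J = N·m (work = force × distance),
    = kg·m²·s⁻².
Combining: C⁻¹·J = (s⁻¹·A⁻¹) · (kg·m²·s⁻²) = kg·m²·s⁻³·A⁻¹.
kg·m²·s⁻³·A⁻¹ is the base-SI form of the volt.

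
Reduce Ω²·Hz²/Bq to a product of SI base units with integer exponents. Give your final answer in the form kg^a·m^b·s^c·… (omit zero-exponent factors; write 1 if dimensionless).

kg²·m⁴·s⁻⁷·A⁻⁴

Ω = V/A (resistance = voltage per current),
    = kg·m²·s⁻³·A⁻².
So Ω² = kg²·m⁴·s⁻⁶·A⁻⁴.
Hz = 1/s = s⁻¹ (frequency is cycles per second).
So Hz² = s⁻².
Bq = 1/s = s⁻¹ (activity is decays per second).
So Bq⁻¹ = s.
Combining: Ω²·Hz²·Bq⁻¹ = (kg²·m⁴·s⁻⁶·A⁻⁴) · s⁻² · s = kg²·m⁴·s⁻⁷·A⁻⁴.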